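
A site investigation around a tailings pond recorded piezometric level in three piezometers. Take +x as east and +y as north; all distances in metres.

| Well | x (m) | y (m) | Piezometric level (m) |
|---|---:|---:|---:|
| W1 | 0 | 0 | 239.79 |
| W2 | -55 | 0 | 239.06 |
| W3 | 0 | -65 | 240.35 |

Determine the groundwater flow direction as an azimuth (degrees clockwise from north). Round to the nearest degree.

∂h/∂x = (239.06 − 239.79) / (-55 − 0) = +0.01327
∂h/∂y = (240.35 − 239.79) / (-65 − 0) = -0.008615
Flow direction (−∇h) has components (-0.01327 E, +0.008615 N).
Azimuth = atan2(E, N) = atan2(-0.01327, +0.008615) = 303.0° ≈ 303°.

303°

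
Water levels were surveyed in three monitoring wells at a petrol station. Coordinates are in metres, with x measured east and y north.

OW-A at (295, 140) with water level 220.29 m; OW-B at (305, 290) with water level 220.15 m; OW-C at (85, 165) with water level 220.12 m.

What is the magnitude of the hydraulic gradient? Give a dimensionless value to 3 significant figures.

0.00120

With h = a·x + b·y + c and OW-A as origin, the differences give:
  10·a + 150·b = -0.14
  (-210)·a + 25·b = -0.17
Eliminate b (×25 and ×150, subtract): 31750·a = 22.000 → a = ∂h/∂x = +0.0006929
Back-substitute: b = ∂h/∂y = -0.0009795.
|∇h| = √(0.0006929² + -0.0009795²) = 0.0012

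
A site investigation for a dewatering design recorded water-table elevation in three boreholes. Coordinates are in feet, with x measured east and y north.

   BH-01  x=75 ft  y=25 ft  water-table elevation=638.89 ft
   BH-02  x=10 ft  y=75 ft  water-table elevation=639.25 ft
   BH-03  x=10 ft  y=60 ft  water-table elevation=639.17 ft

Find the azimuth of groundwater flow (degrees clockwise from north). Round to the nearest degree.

165°

Differences from BH-01: to BH-02 (Δx, Δy, Δh) = (-65, 50, +0.36); to BH-03 = (-65, 35, +0.28).
Solve a·Δx + b·Δy = Δh: det = (-65)·35 − (-65)·50 = 975.
∂h/∂x = [(+0.36)·35 − (+0.28)·50] / 975 = -0.001436
∂h/∂y = [(-65)·(+0.28) − (-65)·(+0.36)] / 975 = +0.005333
Flow direction (−∇h) has components (+0.001436 E, -0.005333 N).
Azimuth = atan2(E, N) = atan2(+0.001436, -0.005333) = 164.9° ≈ 165°.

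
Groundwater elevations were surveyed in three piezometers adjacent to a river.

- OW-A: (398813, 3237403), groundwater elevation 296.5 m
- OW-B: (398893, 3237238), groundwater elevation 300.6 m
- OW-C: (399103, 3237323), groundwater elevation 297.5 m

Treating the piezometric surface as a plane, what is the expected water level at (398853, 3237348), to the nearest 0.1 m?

Taking OW-A as reference: OW-B−OW-A = (80, -165, +4.1); OW-C−OW-A = (290, -80, +1.0).
Determinant of the coordinate differences = 80·(-80) − 290·(-165) = 41450.
∂h/∂x = [(+4.1)·(-80) − (+1.0)·(-165)] / 41450 = -0.003932
∂h/∂y = [80·(+1.0) − 290·(+4.1)] / 41450 = -0.02676
h(398853, 3237348) = 296.5 + (-0.003932)·(40) + (-0.02676)·(-55) = 296.5 -0.157 +1.472 = 297.814 m.

297.8 m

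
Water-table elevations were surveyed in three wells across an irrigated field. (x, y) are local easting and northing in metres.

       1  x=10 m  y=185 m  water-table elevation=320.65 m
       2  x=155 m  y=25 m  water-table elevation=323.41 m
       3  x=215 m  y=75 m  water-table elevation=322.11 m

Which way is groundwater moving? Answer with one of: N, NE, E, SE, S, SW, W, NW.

Taking 1 as reference: 2−1 = (145, -160, +2.76); 3−1 = (205, -110, +1.46).
Solve a·Δx + b·Δy = Δh: det = 145·(-110) − 205·(-160) = 16850.
∂h/∂x = [(+2.76)·(-110) − (+1.46)·(-160)] / 16850 = -0.004154
∂h/∂y = [145·(+1.46) − 205·(+2.76)] / 16850 = -0.02101
Flow = −∇h = (+0.004154 east, +0.02101 north), which points north.

N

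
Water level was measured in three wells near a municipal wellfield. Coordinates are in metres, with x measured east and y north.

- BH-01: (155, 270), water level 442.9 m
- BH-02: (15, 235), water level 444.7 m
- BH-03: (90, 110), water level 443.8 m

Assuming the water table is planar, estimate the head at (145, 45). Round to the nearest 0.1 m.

443.1 m

Taking BH-01 as reference: BH-02−BH-01 = (-140, -35, +1.8); BH-03−BH-01 = (-65, -160, +0.9).
Determinant of the coordinate differences = (-140)·(-160) − (-65)·(-35) = 20125.
∂h/∂x = [(+1.8)·(-160) − (+0.9)·(-35)] / 20125 = -0.01275
∂h/∂y = [(-140)·(+0.9) − (-65)·(+1.8)] / 20125 = -0.0004472
h(145, 45) = 442.9 + (-0.01275)·(-10) + (-0.0004472)·(-225) = 442.9 +0.127 +0.101 = 443.128 m.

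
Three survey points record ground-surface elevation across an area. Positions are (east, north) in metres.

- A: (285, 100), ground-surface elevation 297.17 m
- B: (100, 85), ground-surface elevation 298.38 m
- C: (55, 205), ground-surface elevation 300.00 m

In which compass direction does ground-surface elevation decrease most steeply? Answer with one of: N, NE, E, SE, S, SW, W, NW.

Differences from A: to B (Δx, Δy, Δh) = (-185, -15, +1.21); to C = (-230, 105, +2.83).
Determinant of the coordinate differences = (-185)·105 − (-230)·(-15) = -22875.
∂z/∂x = [(+1.21)·105 − (+2.83)·(-15)] / -22875 = -0.007410
∂z/∂y = [(-185)·(+2.83) − (-230)·(+1.21)] / -22875 = +0.01072
Steepest decrease is along −∇f = (+0.007410 E, -0.01072 N) → southeast.

SE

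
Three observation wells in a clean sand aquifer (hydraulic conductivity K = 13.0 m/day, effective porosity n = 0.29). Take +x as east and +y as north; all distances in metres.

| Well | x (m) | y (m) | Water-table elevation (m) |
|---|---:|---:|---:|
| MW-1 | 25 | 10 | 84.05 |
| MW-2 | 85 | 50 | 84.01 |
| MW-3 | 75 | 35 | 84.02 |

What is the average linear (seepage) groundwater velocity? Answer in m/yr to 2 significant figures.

With h = a·x + b·y + c and MW-1 as origin, the differences give:
  60·a + 40·b = -0.04
  50·a + 25·b = -0.03
Eliminate b (×25 and ×40, subtract): -500·a = 0.200 → a = ∂h/∂x = -0.0004000
Back-substitute: b = ∂h/∂y = -0.0004000.
|∇h| = √(-0.0004000² + -0.0004000²) = 0.0005657
Seepage velocity v = K·i/n = 13.0 × 0.0005657 / 0.29 = 0.02536 m/day = 9.263 m/yr.

9.3 m/yr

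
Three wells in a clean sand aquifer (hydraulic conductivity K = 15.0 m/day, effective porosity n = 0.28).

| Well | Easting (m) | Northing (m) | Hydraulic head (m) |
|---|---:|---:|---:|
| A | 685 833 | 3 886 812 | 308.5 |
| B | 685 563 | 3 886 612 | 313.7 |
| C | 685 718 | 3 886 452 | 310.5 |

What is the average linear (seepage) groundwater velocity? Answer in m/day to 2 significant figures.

1.1 m/day

Differences from A: to B (Δx, Δy, Δh) = (-270, -200, +5.2); to C = (-115, -360, +2.0).
Solve a·Δx + b·Δy = Δh: det = (-270)·(-360) − (-115)·(-200) = 74200.
∂h/∂x = [(+5.2)·(-360) − (+2.0)·(-200)] / 74200 = -0.01984
∂h/∂y = [(-270)·(+2.0) − (-115)·(+5.2)] / 74200 = +0.0007817
|∇h| = √(-0.01984² + 0.0007817²) = 0.01986
Seepage velocity v = K·i/n = 15.0 × 0.01986 / 0.28 = 1.064 m/day.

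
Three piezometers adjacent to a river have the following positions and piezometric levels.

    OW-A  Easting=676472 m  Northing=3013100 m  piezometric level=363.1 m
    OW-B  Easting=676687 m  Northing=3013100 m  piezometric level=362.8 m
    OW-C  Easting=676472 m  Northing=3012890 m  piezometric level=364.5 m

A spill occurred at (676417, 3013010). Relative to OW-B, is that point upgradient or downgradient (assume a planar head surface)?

∂h/∂x = (362.8 − 363.1) / (676687 − 676472) = -0.001395
∂h/∂y = (364.5 − 363.1) / (3012890 − 3013100) = -0.006667
Head at (676417, 3013010) = 363.1 + (-0.001395)·(-55) + (-0.006667)·(-90) = 363.78 m.
That is higher than the 362.8 m at OW-B, so the point is upgradient.

upgradient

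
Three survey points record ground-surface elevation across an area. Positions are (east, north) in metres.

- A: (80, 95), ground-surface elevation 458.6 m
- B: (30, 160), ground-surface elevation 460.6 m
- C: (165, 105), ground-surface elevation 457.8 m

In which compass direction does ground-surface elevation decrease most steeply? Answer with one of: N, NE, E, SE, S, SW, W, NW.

SE

Taking A as reference: B−A = (-50, 65, +2.0); C−A = (85, 10, -0.8).
Solve a·Δx + b·Δy = Δz: det = (-50)·10 − 85·65 = -6025.
∂z/∂x = [(+2.0)·10 − (-0.8)·65] / -6025 = -0.01195
∂z/∂y = [(-50)·(-0.8) − 85·(+2.0)] / -6025 = +0.02158
Steepest decrease is along −∇f = (+0.01195 E, -0.02158 N) → southeast.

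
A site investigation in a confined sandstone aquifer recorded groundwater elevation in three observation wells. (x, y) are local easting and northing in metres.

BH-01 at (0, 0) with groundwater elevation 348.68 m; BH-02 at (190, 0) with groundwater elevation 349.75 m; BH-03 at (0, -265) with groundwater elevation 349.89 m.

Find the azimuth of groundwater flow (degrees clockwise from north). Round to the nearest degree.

∂h/∂x = (349.75 − 348.68) / (190 − 0) = +0.005632
∂h/∂y = (349.89 − 348.68) / (-265 − 0) = -0.004566
Flow direction (−∇h) has components (-0.005632 E, +0.004566 N).
Azimuth = atan2(E, N) = atan2(-0.005632, +0.004566) = 309.0° ≈ 309°.

309°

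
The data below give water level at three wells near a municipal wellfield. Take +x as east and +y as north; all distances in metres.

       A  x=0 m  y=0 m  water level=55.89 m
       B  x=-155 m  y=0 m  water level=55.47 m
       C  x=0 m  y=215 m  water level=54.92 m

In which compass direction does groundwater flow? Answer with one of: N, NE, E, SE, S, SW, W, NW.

NW

∂h/∂x = (55.47 − 55.89) / (-155 − 0) = +0.002710
∂h/∂y = (54.92 − 55.89) / (215 − 0) = -0.004512
Flow = −∇h = (-0.002710 east, +0.004512 north), which points northwest.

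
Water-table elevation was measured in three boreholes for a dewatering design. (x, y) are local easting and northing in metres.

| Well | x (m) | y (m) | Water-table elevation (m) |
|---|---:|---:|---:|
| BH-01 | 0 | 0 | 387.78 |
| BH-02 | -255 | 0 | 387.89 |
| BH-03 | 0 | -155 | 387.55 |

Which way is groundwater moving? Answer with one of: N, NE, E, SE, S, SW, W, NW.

S

∂h/∂x = (387.89 − 387.78) / (-255 − 0) = -0.0004314
∂h/∂y = (387.55 − 387.78) / (-155 − 0) = +0.001484
Flow = −∇h = (+0.0004314 east, -0.001484 north), which points south.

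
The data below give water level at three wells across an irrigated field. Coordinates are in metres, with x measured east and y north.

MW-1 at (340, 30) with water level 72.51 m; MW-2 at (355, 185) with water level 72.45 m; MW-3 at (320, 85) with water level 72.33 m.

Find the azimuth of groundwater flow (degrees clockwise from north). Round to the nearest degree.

279°

Differences from MW-1: to MW-2 (Δx, Δy, Δh) = (15, 155, -0.06); to MW-3 = (-20, 55, -0.18).
Determinant of the coordinate differences = 15·55 − (-20)·155 = 3925.
∂h/∂x = [(-0.06)·55 − (-0.18)·155] / 3925 = +0.006268
∂h/∂y = [15·(-0.18) − (-20)·(-0.06)] / 3925 = -0.0009936
Flow direction (−∇h) has components (-0.006268 E, +0.0009936 N).
Azimuth = atan2(E, N) = atan2(-0.006268, +0.0009936) = 279.0° ≈ 279°.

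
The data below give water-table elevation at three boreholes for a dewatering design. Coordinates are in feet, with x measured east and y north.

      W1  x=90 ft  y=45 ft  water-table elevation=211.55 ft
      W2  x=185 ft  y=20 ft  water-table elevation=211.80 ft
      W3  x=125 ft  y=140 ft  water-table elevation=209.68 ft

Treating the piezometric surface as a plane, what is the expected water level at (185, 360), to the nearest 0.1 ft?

205.4 ft

With h = a·x + b·y + c and W1 as origin, the differences give:
  95·a + (-25)·b = +0.25
  35·a + 95·b = -1.87
Eliminate b (×95 and ×(-25), subtract): 9900·a = -23.000 → a = ∂h/∂x = -0.002323
Back-substitute: b = ∂h/∂y = -0.01883.
h(185, 360) = 211.55 + (-0.002323)·(95) + (-0.01883)·(315) = 211.55 -0.221 -5.931 = 205.398 ft.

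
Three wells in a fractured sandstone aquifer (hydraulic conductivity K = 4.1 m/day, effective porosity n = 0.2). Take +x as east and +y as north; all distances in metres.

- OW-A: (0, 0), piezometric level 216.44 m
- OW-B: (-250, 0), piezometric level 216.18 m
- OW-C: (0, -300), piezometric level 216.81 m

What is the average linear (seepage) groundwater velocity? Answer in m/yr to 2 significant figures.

12 m/yr

∂h/∂x = (216.18 − 216.44) / (-250 − 0) = +0.001040
∂h/∂y = (216.81 − 216.44) / (-300 − 0) = -0.001233
|∇h| = √(0.001040² + -0.001233²) = 0.001613
Seepage velocity v = K·i/n = 4.1 × 0.001613 / 0.2 = 0.03307 m/day = 12.08 m/yr.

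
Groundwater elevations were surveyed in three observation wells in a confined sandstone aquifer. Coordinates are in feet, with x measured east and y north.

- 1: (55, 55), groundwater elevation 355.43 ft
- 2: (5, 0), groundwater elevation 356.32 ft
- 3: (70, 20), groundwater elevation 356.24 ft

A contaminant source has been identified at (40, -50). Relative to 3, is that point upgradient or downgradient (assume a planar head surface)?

Differences from 1: to 2 (Δx, Δy, Δh) = (-50, -55, +0.89); to 3 = (15, -35, +0.81).
Solve a·Δx + b·Δy = Δh: det = (-50)·(-35) − 15·(-55) = 2575.
∂h/∂x = [(+0.89)·(-35) − (+0.81)·(-55)] / 2575 = +0.005204
∂h/∂y = [(-50)·(+0.81) − 15·(+0.89)] / 2575 = -0.02091
Head at (40, -50) = 355.43 + (+0.005204)·(-15) + (-0.02091)·(-105) = 357.55 ft.
That is higher than the 356.24 ft at 3, so the point is upgradient.

upgradient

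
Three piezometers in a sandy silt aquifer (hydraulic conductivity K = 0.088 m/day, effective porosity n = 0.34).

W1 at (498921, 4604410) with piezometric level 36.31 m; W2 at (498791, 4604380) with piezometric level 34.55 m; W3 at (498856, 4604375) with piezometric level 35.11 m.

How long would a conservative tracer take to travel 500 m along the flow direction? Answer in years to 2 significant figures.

280 years

Differences from W1: to W2 (Δx, Δy, Δh) = (-130, -30, -1.76); to W3 = (-65, -35, -1.20).
Solve a·Δx + b·Δy = Δh: det = (-130)·(-35) − (-65)·(-30) = 2600.
∂h/∂x = [(-1.76)·(-35) − (-1.20)·(-30)] / 2600 = +0.009846
∂h/∂y = [(-130)·(-1.20) − (-65)·(-1.76)] / 2600 = +0.01600
|∇h| = √(0.009846² + 0.01600²) = 0.01879
Seepage velocity v = K·i/n = 0.088 × 0.01879 / 0.34 = 0.004863 m/day.
t = 500 / 0.004863 = 1.028e+05 days = 281 years.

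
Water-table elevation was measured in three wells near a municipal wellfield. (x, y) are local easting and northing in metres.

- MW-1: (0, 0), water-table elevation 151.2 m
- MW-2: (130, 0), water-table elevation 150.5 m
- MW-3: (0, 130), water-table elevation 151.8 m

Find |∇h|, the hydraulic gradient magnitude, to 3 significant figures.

∂h/∂x = (150.5 − 151.2) / (130 − 0) = -0.005385
∂h/∂y = (151.8 − 151.2) / (130 − 0) = +0.004615
|∇h| = √(-0.005385² + 0.004615²) = 0.007092

0.00709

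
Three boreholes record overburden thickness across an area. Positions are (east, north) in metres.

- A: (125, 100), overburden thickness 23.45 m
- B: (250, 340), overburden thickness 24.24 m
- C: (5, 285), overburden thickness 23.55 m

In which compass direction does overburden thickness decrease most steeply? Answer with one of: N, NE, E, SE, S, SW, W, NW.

Taking A as reference: B−A = (125, 240, +0.79); C−A = (-120, 185, +0.10).
Solve a·Δx + b·Δy = Δd: det = 125·185 − (-120)·240 = 51925.
∂d/∂x = [(+0.79)·185 − (+0.10)·240] / 51925 = +0.002352
∂d/∂y = [125·(+0.10) − (-120)·(+0.79)] / 51925 = +0.002066
Steepest decrease is along −∇f = (-0.002352 E, -0.002066 N) → southwest.

SW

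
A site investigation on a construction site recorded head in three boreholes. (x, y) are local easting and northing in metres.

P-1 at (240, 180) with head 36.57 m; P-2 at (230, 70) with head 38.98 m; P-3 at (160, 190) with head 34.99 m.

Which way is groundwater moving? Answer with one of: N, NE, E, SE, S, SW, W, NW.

NW

Differences from P-1: to P-2 (Δx, Δy, Δh) = (-10, -110, +2.41); to P-3 = (-80, 10, -1.58).
Determinant of the coordinate differences = (-10)·10 − (-80)·(-110) = -8900.
∂h/∂x = [(+2.41)·10 − (-1.58)·(-110)] / -8900 = +0.01682
∂h/∂y = [(-10)·(-1.58) − (-80)·(+2.41)] / -8900 = -0.02344
Flow = −∇h = (-0.01682 east, +0.02344 north), which points northwest.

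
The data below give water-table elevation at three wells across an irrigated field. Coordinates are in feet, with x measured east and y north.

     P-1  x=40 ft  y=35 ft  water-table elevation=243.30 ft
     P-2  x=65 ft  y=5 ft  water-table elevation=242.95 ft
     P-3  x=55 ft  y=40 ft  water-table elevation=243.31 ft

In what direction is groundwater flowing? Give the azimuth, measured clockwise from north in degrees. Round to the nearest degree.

165°

Three-point gradient (reference P-1): Δ to P-2 = (25, -30, -0.35), Δ to P-3 = (15, 5, +0.01).
∂h/∂x = -0.002522, ∂h/∂y = +0.009565 (det = 575).
Flow direction (−∇h) has components (+0.002522 E, -0.009565 N).
Azimuth = atan2(E, N) = atan2(+0.002522, -0.009565) = 165.2° ≈ 165°.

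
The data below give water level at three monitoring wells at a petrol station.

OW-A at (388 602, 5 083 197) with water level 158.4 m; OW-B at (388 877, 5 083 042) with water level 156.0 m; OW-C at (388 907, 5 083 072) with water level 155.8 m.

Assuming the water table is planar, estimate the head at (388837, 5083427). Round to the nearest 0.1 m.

156.8 m

Differences from OW-A: to OW-B (Δx, Δy, Δh) = (275, -155, -2.4); to OW-C = (305, -125, -2.6).
Determinant of the coordinate differences = 275·(-125) − 305·(-155) = 12900.
∂h/∂x = [(-2.4)·(-125) − (-2.6)·(-155)] / 12900 = -0.007984
∂h/∂y = [275·(-2.6) − 305·(-2.4)] / 12900 = +0.001318
h(388837, 5083427) = 158.4 + (-0.007984)·(235) + (+0.001318)·(230) = 158.4 -1.876 +0.303 = 156.827 m.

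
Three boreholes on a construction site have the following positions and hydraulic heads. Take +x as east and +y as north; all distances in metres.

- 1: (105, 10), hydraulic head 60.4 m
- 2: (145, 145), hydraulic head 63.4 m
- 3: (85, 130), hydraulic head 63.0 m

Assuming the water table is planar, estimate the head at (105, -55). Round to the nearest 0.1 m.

59.0 m

Three-point gradient (reference 1): Δ to 2 = (40, 135, +3.0), Δ to 3 = (-20, 120, +2.6).
∂h/∂x = +0.001200, ∂h/∂y = +0.02187 (det = 7500).
h(105, -55) = 60.4 + (+0.001200)·(0) + (+0.02187)·(-65) = 60.4 +0.000 -1.421 = 58.979 m.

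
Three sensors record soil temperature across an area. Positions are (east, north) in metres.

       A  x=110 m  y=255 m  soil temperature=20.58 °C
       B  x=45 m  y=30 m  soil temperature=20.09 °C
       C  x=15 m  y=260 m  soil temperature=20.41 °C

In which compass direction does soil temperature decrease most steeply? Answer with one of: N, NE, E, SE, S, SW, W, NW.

Differences from A: to B (Δx, Δy, Δh) = (-65, -225, -0.49); to C = (-95, 5, -0.17).
Solve a·Δx + b·Δy = ΔT: det = (-65)·5 − (-95)·(-225) = -21700.
∂T/∂x = [(-0.49)·5 − (-0.17)·(-225)] / -21700 = +0.001876
∂T/∂y = [(-65)·(-0.17) − (-95)·(-0.49)] / -21700 = +0.001636
Steepest decrease is along −∇f = (-0.001876 E, -0.001636 N) → southwest.

SW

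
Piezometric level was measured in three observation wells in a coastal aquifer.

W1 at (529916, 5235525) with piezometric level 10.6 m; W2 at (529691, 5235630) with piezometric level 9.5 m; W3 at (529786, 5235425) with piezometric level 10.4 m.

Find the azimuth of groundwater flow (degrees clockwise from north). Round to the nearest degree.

With h = a·x + b·y + c and W1 as origin, the differences give:
  (-225)·a + 105·b = -1.1
  (-130)·a + (-100)·b = -0.2
Eliminate b (×(-100) and ×105, subtract): 36150·a = 131.00 → a = ∂h/∂x = +0.003624
Back-substitute: b = ∂h/∂y = -0.002711.
Flow direction (−∇h) has components (-0.003624 E, +0.002711 N).
Azimuth = atan2(E, N) = atan2(-0.003624, +0.002711) = 306.8° ≈ 307°.

307°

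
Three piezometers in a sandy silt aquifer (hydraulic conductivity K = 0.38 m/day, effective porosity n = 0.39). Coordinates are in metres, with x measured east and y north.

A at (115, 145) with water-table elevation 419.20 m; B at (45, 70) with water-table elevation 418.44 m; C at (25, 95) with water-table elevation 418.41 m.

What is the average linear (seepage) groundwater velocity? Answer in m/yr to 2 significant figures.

2.7 m/yr

With h = a·x + b·y + c and A as origin, the differences give:
  (-70)·a + (-75)·b = -0.76
  (-90)·a + (-50)·b = -0.79
Eliminate b (×(-50) and ×(-75), subtract): -3250·a = -21.250 → a = ∂h/∂x = +0.006538
Back-substitute: b = ∂h/∂y = +0.004031.
|∇h| = √(0.006538² + 0.004031²) = 0.007681
Seepage velocity v = K·i/n = 0.38 × 0.007681 / 0.39 = 0.007484 m/day = 2.734 m/yr.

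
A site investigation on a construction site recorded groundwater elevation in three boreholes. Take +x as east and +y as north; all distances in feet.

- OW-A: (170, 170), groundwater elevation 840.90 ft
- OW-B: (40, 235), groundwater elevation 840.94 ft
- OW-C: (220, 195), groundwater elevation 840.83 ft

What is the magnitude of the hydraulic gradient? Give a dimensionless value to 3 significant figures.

Taking OW-A as reference: OW-B−OW-A = (-130, 65, +0.04); OW-C−OW-A = (50, 25, -0.07).
Solve a·Δx + b·Δy = Δh: det = (-130)·25 − 50·65 = -6500.
∂h/∂x = [(+0.04)·25 − (-0.07)·65] / -6500 = -0.0008538
∂h/∂y = [(-130)·(-0.07) − 50·(+0.04)] / -6500 = -0.001092
|∇h| = √(-0.0008538² + -0.001092²) = 0.001386

0.00139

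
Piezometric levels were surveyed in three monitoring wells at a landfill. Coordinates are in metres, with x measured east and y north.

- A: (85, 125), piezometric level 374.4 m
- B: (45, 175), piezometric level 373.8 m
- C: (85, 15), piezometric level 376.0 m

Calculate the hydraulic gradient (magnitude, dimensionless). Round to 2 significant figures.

0.015

With h = a·x + b·y + c and A as origin, the differences give:
  (-40)·a + 50·b = -0.6
  0·a + (-110)·b = +1.6
Eliminate b (×(-110) and ×50, subtract): 4400·a = -14.00 → a = ∂h/∂x = -0.003182
Back-substitute: b = ∂h/∂y = -0.01455.
|∇h| = √(-0.003182² + -0.01455²) = 0.01489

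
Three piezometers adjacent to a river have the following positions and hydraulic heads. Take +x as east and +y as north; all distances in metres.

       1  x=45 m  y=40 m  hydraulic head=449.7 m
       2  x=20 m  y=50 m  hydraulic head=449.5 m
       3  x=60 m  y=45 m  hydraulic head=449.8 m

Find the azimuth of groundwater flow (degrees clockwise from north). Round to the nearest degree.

284°

Taking 1 as reference: 2−1 = (-25, 10, -0.2); 3−1 = (15, 5, +0.1).
Solve a·Δx + b·Δy = Δh: det = (-25)·5 − 15·10 = -275.
∂h/∂x = [(-0.2)·5 − (+0.1)·10] / -275 = +0.007273
∂h/∂y = [(-25)·(+0.1) − 15·(-0.2)] / -275 = -0.001818
Flow direction (−∇h) has components (-0.007273 E, +0.001818 N).
Azimuth = atan2(E, N) = atan2(-0.007273, +0.001818) = 284.0° ≈ 284°.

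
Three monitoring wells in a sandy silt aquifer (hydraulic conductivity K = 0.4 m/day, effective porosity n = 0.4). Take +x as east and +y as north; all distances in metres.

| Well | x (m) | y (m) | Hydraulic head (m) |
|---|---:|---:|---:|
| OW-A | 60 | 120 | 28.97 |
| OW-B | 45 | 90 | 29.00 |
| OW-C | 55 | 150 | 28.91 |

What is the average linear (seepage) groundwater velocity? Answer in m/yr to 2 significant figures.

0.84 m/yr

Differences from OW-A: to OW-B (Δx, Δy, Δh) = (-15, -30, +0.03); to OW-C = (-5, 30, -0.06).
Solve a·Δx + b·Δy = Δh: det = (-15)·30 − (-5)·(-30) = -600.
∂h/∂x = [(+0.03)·30 − (-0.06)·(-30)] / -600 = +0.001500
∂h/∂y = [(-15)·(-0.06) − (-5)·(+0.03)] / -600 = -0.001750
|∇h| = √(0.001500² + -0.001750²) = 0.002305
Seepage velocity v = K·i/n = 0.4 × 0.002305 / 0.4 = 0.002305 m/day = 0.8419 m/yr.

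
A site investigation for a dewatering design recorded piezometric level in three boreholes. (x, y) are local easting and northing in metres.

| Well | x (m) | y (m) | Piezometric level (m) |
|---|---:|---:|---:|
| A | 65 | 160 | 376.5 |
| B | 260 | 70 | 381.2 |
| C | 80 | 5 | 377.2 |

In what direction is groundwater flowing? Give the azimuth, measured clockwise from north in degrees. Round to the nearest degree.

Three-point gradient (reference A): Δ to B = (195, -90, +4.7), Δ to C = (15, -155, +0.7).
∂h/∂x = +0.02305, ∂h/∂y = -0.002286 (det = -28875).
Flow direction (−∇h) has components (-0.02305 E, +0.002286 N).
Azimuth = atan2(E, N) = atan2(-0.02305, +0.002286) = 275.7° ≈ 276°.

276°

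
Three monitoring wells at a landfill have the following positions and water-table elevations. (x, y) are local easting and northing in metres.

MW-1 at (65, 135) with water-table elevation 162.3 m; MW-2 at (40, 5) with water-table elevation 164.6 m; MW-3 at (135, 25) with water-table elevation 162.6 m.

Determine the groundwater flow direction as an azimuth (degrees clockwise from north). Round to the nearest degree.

Differences from MW-1: to MW-2 (Δx, Δy, Δh) = (-25, -130, +2.3); to MW-3 = (70, -110, +0.3).
Solve a·Δx + b·Δy = Δh: det = (-25)·(-110) − 70·(-130) = 11850.
∂h/∂x = [(+2.3)·(-110) − (+0.3)·(-130)] / 11850 = -0.01806
∂h/∂y = [(-25)·(+0.3) − 70·(+2.3)] / 11850 = -0.01422
Flow direction (−∇h) has components (+0.01806 E, +0.01422 N).
Azimuth = atan2(E, N) = atan2(+0.01806, +0.01422) = 51.8° ≈ 052°.

052°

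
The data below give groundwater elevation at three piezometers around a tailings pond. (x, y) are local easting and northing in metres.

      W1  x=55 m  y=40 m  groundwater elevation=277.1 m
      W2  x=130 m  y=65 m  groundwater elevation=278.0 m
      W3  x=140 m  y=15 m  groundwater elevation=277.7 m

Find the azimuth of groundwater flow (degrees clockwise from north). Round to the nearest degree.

Taking W1 as reference: W2−W1 = (75, 25, +0.9); W3−W1 = (85, -25, +0.6).
Solve a·Δx + b·Δy = Δh: det = 75·(-25) − 85·25 = -4000.
∂h/∂x = [(+0.9)·(-25) − (+0.6)·25] / -4000 = +0.009375
∂h/∂y = [75·(+0.6) − 85·(+0.9)] / -4000 = +0.007875
Flow direction (−∇h) has components (-0.009375 E, -0.007875 N).
Azimuth = atan2(E, N) = atan2(-0.009375, -0.007875) = 230.0° ≈ 230°.

230°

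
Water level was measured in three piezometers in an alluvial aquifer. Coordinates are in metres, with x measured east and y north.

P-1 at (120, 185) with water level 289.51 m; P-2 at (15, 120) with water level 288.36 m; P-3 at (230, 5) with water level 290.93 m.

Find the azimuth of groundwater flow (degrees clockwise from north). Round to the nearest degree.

With h = a·x + b·y + c and P-1 as origin, the differences give:
  (-105)·a + (-65)·b = -1.15
  110·a + (-180)·b = +1.42
Eliminate b (×(-180) and ×(-65), subtract): 26050·a = 299.300 → a = ∂h/∂x = +0.01149
Back-substitute: b = ∂h/∂y = -0.0008676.
Flow direction (−∇h) has components (-0.01149 E, +0.0008676 N).
Azimuth = atan2(E, N) = atan2(-0.01149, +0.0008676) = 274.3° ≈ 274°.

274°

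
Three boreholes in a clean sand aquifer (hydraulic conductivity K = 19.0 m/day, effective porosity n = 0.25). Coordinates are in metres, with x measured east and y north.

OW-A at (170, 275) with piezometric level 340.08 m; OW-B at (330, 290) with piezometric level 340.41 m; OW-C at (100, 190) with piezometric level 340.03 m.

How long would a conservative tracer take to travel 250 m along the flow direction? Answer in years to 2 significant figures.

3.6 years

With h = a·x + b·y + c and OW-A as origin, the differences give:
  160·a + 15·b = +0.33
  (-70)·a + (-85)·b = -0.05
Eliminate b (×(-85) and ×15, subtract): -12550·a = -27.300 → a = ∂h/∂x = +0.002175
Back-substitute: b = ∂h/∂y = -0.001203.
|∇h| = √(0.002175² + -0.001203²) = 0.002486
Seepage velocity v = K·i/n = 19.0 × 0.002486 / 0.25 = 0.1889 m/day.
t = 250 / 0.1889 = 1323 days = 3.62 years.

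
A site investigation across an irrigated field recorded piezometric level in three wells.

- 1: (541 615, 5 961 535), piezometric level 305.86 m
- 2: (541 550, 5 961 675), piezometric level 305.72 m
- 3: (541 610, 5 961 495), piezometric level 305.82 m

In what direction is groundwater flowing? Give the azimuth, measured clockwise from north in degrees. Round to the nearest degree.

Three-point gradient (reference 1): Δ to 2 = (-65, 140, -0.14), Δ to 3 = (-5, -40, -0.04).
∂h/∂x = +0.003394, ∂h/∂y = +0.0005758 (det = 3300).
Flow direction (−∇h) has components (-0.003394 E, -0.0005758 N).
Azimuth = atan2(E, N) = atan2(-0.003394, -0.0005758) = 260.4° ≈ 260°.

260°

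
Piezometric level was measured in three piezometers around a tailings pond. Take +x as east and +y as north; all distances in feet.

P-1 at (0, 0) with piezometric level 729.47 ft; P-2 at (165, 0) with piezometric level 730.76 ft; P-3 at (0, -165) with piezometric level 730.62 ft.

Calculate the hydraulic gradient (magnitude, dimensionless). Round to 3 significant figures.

0.0105

∂h/∂x = (730.76 − 729.47) / (165 − 0) = +0.007818
∂h/∂y = (730.62 − 729.47) / (-165 − 0) = -0.006970
|∇h| = √(0.007818² + -0.006970²) = 0.01047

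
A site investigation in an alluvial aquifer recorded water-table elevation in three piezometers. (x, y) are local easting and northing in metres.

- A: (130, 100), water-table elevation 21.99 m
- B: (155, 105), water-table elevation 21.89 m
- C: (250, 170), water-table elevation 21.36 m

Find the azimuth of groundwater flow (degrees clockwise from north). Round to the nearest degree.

046°

Differences from A: to B (Δx, Δy, Δh) = (25, 5, -0.10); to C = (120, 70, -0.63).
Solve a·Δx + b·Δy = Δh: det = 25·70 − 120·5 = 1150.
∂h/∂x = [(-0.10)·70 − (-0.63)·5] / 1150 = -0.003348
∂h/∂y = [25·(-0.63) − 120·(-0.10)] / 1150 = -0.003261
Flow direction (−∇h) has components (+0.003348 E, +0.003261 N).
Azimuth = atan2(E, N) = atan2(+0.003348, +0.003261) = 45.8° ≈ 046°.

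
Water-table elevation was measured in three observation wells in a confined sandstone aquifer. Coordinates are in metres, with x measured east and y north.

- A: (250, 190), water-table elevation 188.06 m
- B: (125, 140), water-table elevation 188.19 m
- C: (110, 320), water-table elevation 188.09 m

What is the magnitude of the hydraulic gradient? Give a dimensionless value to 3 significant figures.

With h = a·x + b·y + c and A as origin, the differences give:
  (-125)·a + (-50)·b = +0.13
  (-140)·a + 130·b = +0.03
Eliminate b (×130 and ×(-50), subtract): -23250·a = 18.400 → a = ∂h/∂x = -0.0007914
Back-substitute: b = ∂h/∂y = -0.0006215.
|∇h| = √(-0.0007914² + -0.0006215²) = 0.001006

0.00101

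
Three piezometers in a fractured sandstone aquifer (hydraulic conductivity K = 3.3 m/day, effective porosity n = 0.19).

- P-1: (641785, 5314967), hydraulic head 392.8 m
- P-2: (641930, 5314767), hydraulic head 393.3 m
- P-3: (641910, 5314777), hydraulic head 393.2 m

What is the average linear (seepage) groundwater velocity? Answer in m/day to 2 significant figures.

Differences from P-1: to P-2 (Δx, Δy, Δh) = (145, -200, +0.5); to P-3 = (125, -190, +0.4).
Solve a·Δx + b·Δy = Δh: det = 145·(-190) − 125·(-200) = -2550.
∂h/∂x = [(+0.5)·(-190) − (+0.4)·(-200)] / -2550 = +0.005882
∂h/∂y = [145·(+0.4) − 125·(+0.5)] / -2550 = +0.001765
|∇h| = √(0.005882² + 0.001765²) = 0.006141
Seepage velocity v = K·i/n = 3.3 × 0.006141 / 0.19 = 0.1067 m/day.

0.11 m/day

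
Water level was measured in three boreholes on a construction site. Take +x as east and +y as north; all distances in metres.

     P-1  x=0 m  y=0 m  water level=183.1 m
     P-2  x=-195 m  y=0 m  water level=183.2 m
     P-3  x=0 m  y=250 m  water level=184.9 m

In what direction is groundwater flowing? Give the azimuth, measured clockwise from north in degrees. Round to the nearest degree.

∂h/∂x = (183.2 − 183.1) / (-195 − 0) = -0.0005128
∂h/∂y = (184.9 − 183.1) / (250 − 0) = +0.007200
Flow direction (−∇h) has components (+0.0005128 E, -0.007200 N).
Azimuth = atan2(E, N) = atan2(+0.0005128, -0.007200) = 175.9° ≈ 176°.

176°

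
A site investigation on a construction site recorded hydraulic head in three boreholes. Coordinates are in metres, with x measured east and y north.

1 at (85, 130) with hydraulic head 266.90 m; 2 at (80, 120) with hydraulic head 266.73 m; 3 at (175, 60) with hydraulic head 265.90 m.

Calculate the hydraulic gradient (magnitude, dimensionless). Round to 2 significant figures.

Taking 1 as reference: 2−1 = (-5, -10, -0.17); 3−1 = (90, -70, -1.00).
Determinant of the coordinate differences = (-5)·(-70) − 90·(-10) = 1250.
∂h/∂x = [(-0.17)·(-70) − (-1.00)·(-10)] / 1250 = +0.001520
∂h/∂y = [(-5)·(-1.00) − 90·(-0.17)] / 1250 = +0.01624
|∇h| = √(0.001520² + 0.01624²) = 0.01631

0.016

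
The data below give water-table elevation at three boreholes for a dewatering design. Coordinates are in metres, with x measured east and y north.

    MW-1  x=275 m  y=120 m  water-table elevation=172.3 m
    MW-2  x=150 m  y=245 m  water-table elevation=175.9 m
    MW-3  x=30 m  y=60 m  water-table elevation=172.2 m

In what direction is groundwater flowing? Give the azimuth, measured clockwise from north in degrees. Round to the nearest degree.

167°

With h = a·x + b·y + c and MW-1 as origin, the differences give:
  (-125)·a + 125·b = +3.6
  (-245)·a + (-60)·b = -0.1
Eliminate b (×(-60) and ×125, subtract): 38125·a = -203.50 → a = ∂h/∂x = -0.005338
Back-substitute: b = ∂h/∂y = +0.02346.
Flow direction (−∇h) has components (+0.005338 E, -0.02346 N).
Azimuth = atan2(E, N) = atan2(+0.005338, -0.02346) = 167.2° ≈ 167°.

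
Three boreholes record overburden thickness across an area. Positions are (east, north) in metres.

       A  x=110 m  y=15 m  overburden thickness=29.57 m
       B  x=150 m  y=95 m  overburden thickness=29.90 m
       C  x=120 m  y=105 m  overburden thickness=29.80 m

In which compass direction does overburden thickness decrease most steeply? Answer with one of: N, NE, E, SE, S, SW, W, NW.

With d = a·x + b·y + c and A as origin, the differences give:
  40·a + 80·b = +0.33
  10·a + 90·b = +0.23
Eliminate b (×90 and ×80, subtract): 2800·a = 11.300 → a = ∂d/∂x = +0.004036
Back-substitute: b = ∂d/∂y = +0.002107.
Steepest decrease is along −∇f = (-0.004036 E, -0.002107 N) → southwest.

SW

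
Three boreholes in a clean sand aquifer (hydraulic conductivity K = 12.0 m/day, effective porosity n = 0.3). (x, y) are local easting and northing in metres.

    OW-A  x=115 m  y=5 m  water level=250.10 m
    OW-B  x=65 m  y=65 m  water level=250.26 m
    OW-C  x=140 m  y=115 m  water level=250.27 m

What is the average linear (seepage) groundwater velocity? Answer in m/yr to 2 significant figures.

30 m/yr

With h = a·x + b·y + c and OW-A as origin, the differences give:
  (-50)·a + 60·b = +0.16
  25·a + 110·b = +0.17
Eliminate b (×110 and ×60, subtract): -7000·a = 7.400 → a = ∂h/∂x = -0.001057
Back-substitute: b = ∂h/∂y = +0.001786.
|∇h| = √(-0.001057² + 0.001786²) = 0.002075
Seepage velocity v = K·i/n = 12.0 × 0.002075 / 0.3 = 0.083 m/day = 30.32 m/yr.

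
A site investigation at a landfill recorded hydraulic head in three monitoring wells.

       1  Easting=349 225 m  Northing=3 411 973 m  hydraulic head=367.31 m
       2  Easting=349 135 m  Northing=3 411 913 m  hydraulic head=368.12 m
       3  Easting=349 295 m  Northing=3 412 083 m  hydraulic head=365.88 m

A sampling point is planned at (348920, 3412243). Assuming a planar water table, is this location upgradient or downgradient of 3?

downgradient

Taking 1 as reference: 2−1 = (-90, -60, +0.81); 3−1 = (70, 110, -1.43).
Solve a·Δx + b·Δy = Δh: det = (-90)·110 − 70·(-60) = -5700.
∂h/∂x = [(+0.81)·110 − (-1.43)·(-60)] / -5700 = -0.0005789
∂h/∂y = [(-90)·(-1.43) − 70·(+0.81)] / -5700 = -0.01263
Head at (348920, 3412243) = 367.31 + (-0.0005789)·(-305) + (-0.01263)·(270) = 364.08 m.
That is lower than the 365.88 m at 3, so the point is downgradient.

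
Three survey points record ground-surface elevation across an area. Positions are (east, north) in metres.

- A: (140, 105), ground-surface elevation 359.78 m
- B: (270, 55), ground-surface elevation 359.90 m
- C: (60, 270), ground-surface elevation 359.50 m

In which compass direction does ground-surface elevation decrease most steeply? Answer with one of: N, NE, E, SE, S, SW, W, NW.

N

Differences from A: to B (Δx, Δy, Δh) = (130, -50, +0.12); to C = (-80, 165, -0.28).
Solve a·Δx + b·Δy = Δz: det = 130·165 − (-80)·(-50) = 17450.
∂z/∂x = [(+0.12)·165 − (-0.28)·(-50)] / 17450 = +0.0003324
∂z/∂y = [130·(-0.28) − (-80)·(+0.12)] / 17450 = -0.001536
Steepest decrease is along −∇f = (-0.0003324 E, +0.001536 N) → north.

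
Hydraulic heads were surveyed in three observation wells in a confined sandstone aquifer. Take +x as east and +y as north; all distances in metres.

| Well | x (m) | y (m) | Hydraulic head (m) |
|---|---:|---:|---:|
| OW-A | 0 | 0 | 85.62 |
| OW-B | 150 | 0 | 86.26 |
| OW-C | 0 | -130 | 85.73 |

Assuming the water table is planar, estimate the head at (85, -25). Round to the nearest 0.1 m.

∂h/∂x = (86.26 − 85.62) / (150 − 0) = +0.004267
∂h/∂y = (85.73 − 85.62) / (-130 − 0) = -0.0008462
h(85, -25) = 85.62 + (+0.004267)·(85) + (-0.0008462)·(-25) = 85.62 +0.363 +0.021 = 86.004 m.

86.0 m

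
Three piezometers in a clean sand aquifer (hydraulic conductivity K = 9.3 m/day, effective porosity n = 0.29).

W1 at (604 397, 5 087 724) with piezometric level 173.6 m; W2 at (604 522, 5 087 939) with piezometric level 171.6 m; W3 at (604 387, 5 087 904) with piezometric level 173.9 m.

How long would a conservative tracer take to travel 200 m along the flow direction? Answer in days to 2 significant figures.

360 days

Differences from W1: to W2 (Δx, Δy, Δh) = (125, 215, -2.0); to W3 = (-10, 180, +0.3).
Determinant of the coordinate differences = 125·180 − (-10)·215 = 24650.
∂h/∂x = [(-2.0)·180 − (+0.3)·215] / 24650 = -0.01722
∂h/∂y = [125·(+0.3) − (-10)·(-2.0)] / 24650 = +0.0007099
|∇h| = √(-0.01722² + 0.0007099²) = 0.01723
Seepage velocity v = K·i/n = 9.3 × 0.01723 / 0.29 = 0.5525 m/day.
t = 200 / 0.5525 = 362 days.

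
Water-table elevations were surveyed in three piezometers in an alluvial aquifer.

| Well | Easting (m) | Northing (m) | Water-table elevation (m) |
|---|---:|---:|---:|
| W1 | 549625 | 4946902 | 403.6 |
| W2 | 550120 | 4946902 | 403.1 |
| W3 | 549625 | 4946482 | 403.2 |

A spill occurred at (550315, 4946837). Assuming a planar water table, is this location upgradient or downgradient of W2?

∂h/∂x = (403.1 − 403.6) / (550120 − 549625) = -0.001010
∂h/∂y = (403.2 − 403.6) / (4946482 − 4946902) = +0.0009524
Head at (550315, 4946837) = 403.6 + (-0.001010)·(690) + (+0.0009524)·(-65) = 402.84 m.
That is lower than the 403.1 m at W2, so the point is downgradient.

downgradient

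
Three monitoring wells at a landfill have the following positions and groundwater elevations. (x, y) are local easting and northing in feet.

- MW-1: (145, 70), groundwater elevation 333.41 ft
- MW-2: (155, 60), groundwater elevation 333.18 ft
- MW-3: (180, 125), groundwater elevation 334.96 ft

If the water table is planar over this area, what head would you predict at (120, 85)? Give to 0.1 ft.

Differences from MW-1: to MW-2 (Δx, Δy, Δh) = (10, -10, -0.23); to MW-3 = (35, 55, +1.55).
Solve a·Δx + b·Δy = Δh: det = 10·55 − 35·(-10) = 900.
∂h/∂x = [(-0.23)·55 − (+1.55)·(-10)] / 900 = +0.003167
∂h/∂y = [10·(+1.55) − 35·(-0.23)] / 900 = +0.02617
h(120, 85) = 333.41 + (+0.003167)·(-25) + (+0.02617)·(15) = 333.41 -0.079 +0.393 = 333.723 ft.

333.7 ft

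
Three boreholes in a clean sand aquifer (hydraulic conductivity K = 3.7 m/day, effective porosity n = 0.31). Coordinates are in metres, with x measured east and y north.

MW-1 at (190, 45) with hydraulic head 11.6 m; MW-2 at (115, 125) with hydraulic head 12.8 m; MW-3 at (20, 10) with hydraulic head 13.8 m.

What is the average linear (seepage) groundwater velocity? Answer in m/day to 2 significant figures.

With h = a·x + b·y + c and MW-1 as origin, the differences give:
  (-75)·a + 80·b = +1.2
  (-170)·a + (-35)·b = +2.2
Eliminate b (×(-35) and ×80, subtract): 16225·a = -218.00 → a = ∂h/∂x = -0.01344
Back-substitute: b = ∂h/∂y = +0.002404.
|∇h| = √(-0.01344² + 0.002404²) = 0.01365
Seepage velocity v = K·i/n = 3.7 × 0.01365 / 0.31 = 0.1629 m/day.

0.16 m/day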